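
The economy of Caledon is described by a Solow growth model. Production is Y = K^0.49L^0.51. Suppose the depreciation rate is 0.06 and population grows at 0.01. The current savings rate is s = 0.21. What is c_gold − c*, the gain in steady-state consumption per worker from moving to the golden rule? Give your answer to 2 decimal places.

Δc ≈ 1.04

The effective depreciation rate is n + δ = 0.01 + 0.06 = 0.07.
Current steady state (s = 0.21): k* = (0.21/0.07)^(1/0.51) ≈ 8.6205, y* = 8.6205^0.49 ≈ 2.8735, c* = (1−0.21)·2.8735 ≈ 2.2701.
Maximizing c = f(k) − (n+δ)·k gives f'(k) = n+δ, i.e. 0.49·k^(0.49−1) = 0.07, so k_gold = (0.49/0.07)^(1/0.51) ≈ 45.3999.
y_gold = 45.3999^0.49 ≈ 6.4857, c_gold = y_gold − 0.07·k_gold ≈ 3.3077.
Gain: Δc = 3.3077 − 2.2701 ≈ 1.0376.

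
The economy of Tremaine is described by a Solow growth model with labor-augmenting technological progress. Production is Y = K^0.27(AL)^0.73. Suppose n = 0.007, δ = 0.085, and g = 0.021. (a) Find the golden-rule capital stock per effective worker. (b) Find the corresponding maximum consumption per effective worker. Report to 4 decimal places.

(a) k_gold ≈ 3.2976; (b) c_gold ≈ 1.0075

Capital per effective worker breaks even when investment replaces (n + g + δ)·k; here n + g + δ = 0.113.
Golden rule sets MPK = n+g+δ: 0.27·k^(0.27−1) = 0.113, so k_gold = (0.27/0.113)^(1/0.73) ≈ 3.2976.
y_gold = 3.2976^0.27 ≈ 1.3801; c_gold = y_gold − 0.113·k_gold ≈ 1.0075.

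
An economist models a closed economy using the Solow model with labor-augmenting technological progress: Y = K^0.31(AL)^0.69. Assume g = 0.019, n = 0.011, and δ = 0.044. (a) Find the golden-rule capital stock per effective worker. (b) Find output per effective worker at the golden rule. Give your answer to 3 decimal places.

(a) k_gold ≈ 7.973; (b) y_gold ≈ 1.903

Break-even investment rate: n + g + δ = 0.011 + 0.019 + 0.044 = 0.074.
Golden rule sets MPK = n+g+δ: 0.31·k^(0.31−1) = 0.074, so k_gold = (0.31/0.074)^(1/0.69) ≈ 7.9733.
y_gold = 7.9733^0.31 ≈ 1.9033.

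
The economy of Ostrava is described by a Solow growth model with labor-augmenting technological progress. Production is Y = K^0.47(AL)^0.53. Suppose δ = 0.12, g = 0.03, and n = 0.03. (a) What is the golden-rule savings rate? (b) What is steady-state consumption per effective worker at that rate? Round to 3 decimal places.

Break-even investment rate: n + g + δ = 0.03 + 0.03 + 0.12 = 0.18.
For Cobb-Douglas, s_gold equals capital's share: s_gold = 0.47.
Setting f'(k) = n+g+δ gives 0.47·k^(0.47−1) = 0.18, hence k_gold = (0.47/0.18)^(1/0.53) ≈ 6.1159.
y_gold = 6.1159^0.47 ≈ 2.3423; c_gold = (1−0.47)·y_gold ≈ 1.2414.

(a) s_gold = 0.470; (b) c_gold ≈ 1.241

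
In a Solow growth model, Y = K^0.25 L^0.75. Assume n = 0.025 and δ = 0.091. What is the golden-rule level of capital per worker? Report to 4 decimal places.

The effective depreciation rate is n + δ = 0.025 + 0.091 = 0.116.
Setting f'(k) = n+δ gives 0.25·k^(0.25−1) = 0.116, hence k_gold = (0.25/0.116)^(1/0.75) ≈ 2.7838.

k_gold ≈ 2.7838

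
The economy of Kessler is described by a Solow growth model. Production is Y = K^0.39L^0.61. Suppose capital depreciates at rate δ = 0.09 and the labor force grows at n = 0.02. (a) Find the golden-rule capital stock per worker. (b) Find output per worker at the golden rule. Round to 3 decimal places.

(a) k_gold ≈ 7.963; (b) y_gold ≈ 2.246

Capital per worker breaks even when investment replaces (n + δ)·k; here n + δ = 0.11.
Maximizing c = f(k) − (n+δ)·k gives f'(k) = n+δ, i.e. 0.39·k^(0.39−1) = 0.11, so k_gold = (0.39/0.11)^(1/0.61) ≈ 7.9635.
y_gold = 7.9635^0.39 ≈ 2.2461.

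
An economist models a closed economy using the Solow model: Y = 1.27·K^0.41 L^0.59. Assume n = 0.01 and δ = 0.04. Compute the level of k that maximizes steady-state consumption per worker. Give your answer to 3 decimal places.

k_gold ≈ 53.061

n + δ = 0.01 + 0.04 = 0.05.
Golden rule sets MPK = n+δ: 0.41·1.27·k^(0.41−1) = 0.05, so k_gold = (0.41·1.27/0.05)^(1/0.59) ≈ 53.0610.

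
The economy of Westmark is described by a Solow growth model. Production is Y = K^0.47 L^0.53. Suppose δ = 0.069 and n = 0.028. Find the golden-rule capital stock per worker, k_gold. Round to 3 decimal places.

k_gold ≈ 19.637

n + δ = 0.028 + 0.069 = 0.097.
Setting f'(k) = n+δ gives 0.47·k^(0.47−1) = 0.097, hence k_gold = (0.47/0.097)^(1/0.53) ≈ 19.6367.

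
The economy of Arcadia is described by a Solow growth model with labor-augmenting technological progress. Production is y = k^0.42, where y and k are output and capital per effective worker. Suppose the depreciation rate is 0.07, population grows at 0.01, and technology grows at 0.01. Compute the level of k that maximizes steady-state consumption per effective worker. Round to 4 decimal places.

k_gold ≈ 14.2384

Break-even investment rate: n + g + δ = 0.01 + 0.01 + 0.07 = 0.09.
Golden rule sets MPK = n+g+δ: 0.42·k^(0.42−1) = 0.09, so k_gold = (0.42/0.09)^(1/0.58) ≈ 14.2384.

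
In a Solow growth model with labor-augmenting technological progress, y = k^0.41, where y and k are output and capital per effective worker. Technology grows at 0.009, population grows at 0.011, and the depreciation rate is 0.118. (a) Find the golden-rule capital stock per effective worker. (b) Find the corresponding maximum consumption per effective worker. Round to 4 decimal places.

Capital per effective worker breaks even when investment replaces (n + g + δ)·k; here n + g + δ = 0.138.
Maximizing c = f(k) − (n+g+δ)·k gives f'(k) = n+g+δ, i.e. 0.41·k^(0.41−1) = 0.138, so k_gold = (0.41/0.138)^(1/0.59) ≈ 6.3319.
y_gold = 6.3319^0.41 ≈ 2.1312; c_gold = y_gold − 0.138·k_gold ≈ 1.2574.

(a) k_gold ≈ 6.3319; (b) c_gold ≈ 1.2574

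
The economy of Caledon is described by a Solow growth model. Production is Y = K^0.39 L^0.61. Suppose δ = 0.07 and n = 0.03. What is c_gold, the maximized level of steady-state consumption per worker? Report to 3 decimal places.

Capital per worker breaks even when investment replaces (n + δ)·k; here n + δ = 0.1.
Golden rule sets MPK = n+δ: 0.39·k^(0.39−1) = 0.1, so k_gold = (0.39/0.1)^(1/0.61) ≈ 9.3102.
y_gold = 9.3102^0.39 ≈ 2.3872.
c_gold = y_gold − (n+δ)·k_gold = 2.3872 − 0.1·9.3102 ≈ 1.4562.

c_gold ≈ 1.456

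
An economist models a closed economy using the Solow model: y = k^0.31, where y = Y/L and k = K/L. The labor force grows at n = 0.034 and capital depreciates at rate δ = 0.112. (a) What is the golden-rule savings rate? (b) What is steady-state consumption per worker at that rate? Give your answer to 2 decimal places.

The effective depreciation rate is n + δ = 0.034 + 0.112 = 0.146.
For Cobb-Douglas, s_gold equals capital's share: s_gold = 0.31.
Maximizing c = f(k) − (n+δ)·k gives f'(k) = n+δ, i.e. 0.31·k^(0.31−1) = 0.146, so k_gold = (0.31/0.146)^(1/0.69) ≈ 2.9780.
y_gold = 2.9780^0.31 ≈ 1.4025; c_gold = (1−0.31)·y_gold ≈ 0.9678.

(a) s_gold = 0.31; (b) c_gold ≈ 0.97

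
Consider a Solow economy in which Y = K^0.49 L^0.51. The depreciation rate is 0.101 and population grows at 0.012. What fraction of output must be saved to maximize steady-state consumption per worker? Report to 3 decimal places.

n + δ = 0.012 + 0.101 = 0.113.
At the golden rule MPK = n+δ, and in any Cobb-Douglas steady state s = (n+δ)·k/y = MPK·k/y = capital's share 0.49.

s_gold = 0.490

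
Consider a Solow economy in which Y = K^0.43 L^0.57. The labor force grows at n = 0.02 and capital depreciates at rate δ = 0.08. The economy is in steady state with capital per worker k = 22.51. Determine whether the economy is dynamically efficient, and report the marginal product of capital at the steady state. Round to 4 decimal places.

n + δ = 0.02 + 0.08 = 0.1.
MPK = 0.43·k^(0.43−1) = 0.43·22.51^(-0.57) ≈ 0.0729.
MPK < 0.1, so the economy is dynamically inefficient (over-saving).

dynamically inefficient; MPK ≈ 0.0729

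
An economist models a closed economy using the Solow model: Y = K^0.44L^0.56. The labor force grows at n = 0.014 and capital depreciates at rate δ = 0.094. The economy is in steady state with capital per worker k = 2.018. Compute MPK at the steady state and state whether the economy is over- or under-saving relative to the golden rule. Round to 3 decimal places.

The effective depreciation rate is n + δ = 0.014 + 0.094 = 0.108.
MPK = 0.44·k^(0.44−1) = 0.44·2.018^(-0.56) ≈ 0.2970.
MPK > 0.108, so the economy is dynamically efficient (under-saving).

under-saving; MPK ≈ 0.297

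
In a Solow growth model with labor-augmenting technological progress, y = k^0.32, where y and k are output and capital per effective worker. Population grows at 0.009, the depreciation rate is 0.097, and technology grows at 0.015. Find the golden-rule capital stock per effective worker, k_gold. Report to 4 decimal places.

k_gold ≈ 4.1795

Capital per effective worker breaks even when investment replaces (n + g + δ)·k; here n + g + δ = 0.121.
At the golden rule the marginal product of capital equals n+g+δ: 0.32·k^(0.32−1) = 0.121. Solving, k_gold = (0.32/0.121)^(1/0.68) ≈ 4.1795.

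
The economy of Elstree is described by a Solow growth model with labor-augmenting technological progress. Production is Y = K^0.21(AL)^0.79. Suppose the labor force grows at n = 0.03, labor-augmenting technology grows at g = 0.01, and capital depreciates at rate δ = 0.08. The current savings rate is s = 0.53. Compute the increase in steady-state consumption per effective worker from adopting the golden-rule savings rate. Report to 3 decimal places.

The effective depreciation rate is n + g + δ = 0.03 + 0.01 + 0.08 = 0.12.
Current steady state (s = 0.53): k* = (0.53/0.12)^(1/0.79) ≈ 6.5550, y* = 6.5550^0.21 ≈ 1.4842, c* = (1−0.53)·1.4842 ≈ 0.6976.
Golden rule sets MPK = n+g+δ: 0.21·k^(0.21−1) = 0.12, so k_gold = (0.21/0.12)^(1/0.79) ≈ 2.0307.
y_gold = 2.0307^0.21 ≈ 1.1604, c_gold = y_gold − 0.12·k_gold ≈ 0.9167.
Gain: Δc = 0.9167 − 0.6976 ≈ 0.2192.

Δc ≈ 0.219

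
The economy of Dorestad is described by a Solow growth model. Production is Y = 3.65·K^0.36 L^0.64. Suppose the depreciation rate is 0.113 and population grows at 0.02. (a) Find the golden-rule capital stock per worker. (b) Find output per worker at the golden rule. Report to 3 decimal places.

The effective depreciation rate is n + δ = 0.02 + 0.113 = 0.133.
At the golden rule the marginal product of capital equals n+δ: 0.36·3.65·k^(0.36−1) = 0.133. Solving, k_gold = (0.36·3.65/0.133)^(1/0.64) ≈ 35.8333.
y_gold = 3.65·35.8333^0.36 ≈ 13.2384.

(a) k_gold ≈ 35.833; (b) y_gold ≈ 13.238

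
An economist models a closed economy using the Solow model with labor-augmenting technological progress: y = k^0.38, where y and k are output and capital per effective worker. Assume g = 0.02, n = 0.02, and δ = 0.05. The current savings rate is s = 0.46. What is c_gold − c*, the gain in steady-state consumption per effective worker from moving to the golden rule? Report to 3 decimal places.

Δc ≈ 0.031

n + g + δ = 0.02 + 0.02 + 0.05 = 0.09.
Current steady state (s = 0.46): k* = (0.46/0.09)^(1/0.62) ≈ 13.8921, y* = 13.8921^0.38 ≈ 2.7180, c* = (1−0.46)·2.7180 ≈ 1.4677.
Maximizing c = f(k) − (n+g+δ)·k gives f'(k) = n+g+δ, i.e. 0.38·k^(0.38−1) = 0.09, so k_gold = (0.38/0.09)^(1/0.62) ≈ 10.2079.
y_gold = 10.2079^0.38 ≈ 2.4177, c_gold = y_gold − 0.09·k_gold ≈ 1.4990.
Gain: Δc = 1.4990 − 1.4677 ≈ 0.0312.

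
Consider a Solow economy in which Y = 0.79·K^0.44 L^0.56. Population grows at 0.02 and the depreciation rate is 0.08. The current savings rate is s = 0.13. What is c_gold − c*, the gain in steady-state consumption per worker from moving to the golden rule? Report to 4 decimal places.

n + δ = 0.02 + 0.08 = 0.1.
Current steady state (s = 0.13): k* = (0.13·0.79/0.1)^(1/0.56) ≈ 1.0487, y* = 0.79·1.0487^0.44 ≈ 0.8067, c* = (1−0.13)·0.8067 ≈ 0.7018.
Setting f'(k) = n+δ gives 0.44·0.79·k^(0.44−1) = 0.1, hence k_gold = (0.44·0.79/0.1)^(1/0.56) ≈ 9.2515.
y_gold = 0.79·9.2515^0.44 ≈ 2.1026, c_gold = y_gold − 0.1·k_gold ≈ 1.1775.
Gain: Δc = 1.1775 − 0.7018 ≈ 0.4756.

Δc ≈ 0.4756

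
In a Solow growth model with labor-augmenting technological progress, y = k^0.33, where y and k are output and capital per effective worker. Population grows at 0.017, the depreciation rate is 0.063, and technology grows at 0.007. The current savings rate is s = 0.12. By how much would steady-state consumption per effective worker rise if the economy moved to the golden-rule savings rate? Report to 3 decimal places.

Δc ≈ 0.261

The effective depreciation rate is n + g + δ = 0.017 + 0.007 + 0.063 = 0.087.
Current steady state (s = 0.12): k* = (0.12/0.087)^(1/0.67) ≈ 1.6160, y* = 1.6160^0.33 ≈ 1.1716, c* = (1−0.12)·1.1716 ≈ 1.0310.
Golden rule sets MPK = n+g+δ: 0.33·k^(0.33−1) = 0.087, so k_gold = (0.33/0.087)^(1/0.67) ≈ 7.3143.
y_gold = 7.3143^0.33 ≈ 1.9283, c_gold = y_gold − 0.087·k_gold ≈ 1.2920.
Gain: Δc = 1.2920 − 1.0310 ≈ 0.2609.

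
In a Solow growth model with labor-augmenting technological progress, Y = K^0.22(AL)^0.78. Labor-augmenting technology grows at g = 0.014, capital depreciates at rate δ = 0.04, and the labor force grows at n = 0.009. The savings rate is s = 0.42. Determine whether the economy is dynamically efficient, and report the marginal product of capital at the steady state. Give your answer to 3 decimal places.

dynamically inefficient; MPK ≈ 0.033

The effective depreciation rate is n + g + δ = 0.009 + 0.014 + 0.04 = 0.063.
Steady-state k*: s·k^0.22 = 0.063·k gives k* = (0.42/0.063)^(1/0.78) ≈ 11.3840.
MPK = 0.22·11.3840^(-0.78) ≈ 0.0330.
MPK < n+g+δ = 0.063, so the economy is dynamically inefficient (over-saving).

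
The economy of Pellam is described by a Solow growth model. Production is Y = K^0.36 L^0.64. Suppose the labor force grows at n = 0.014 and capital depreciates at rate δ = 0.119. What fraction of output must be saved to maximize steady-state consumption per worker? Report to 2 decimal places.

Break-even investment rate: n + δ = 0.014 + 0.119 = 0.133.
At the golden rule MPK = n+δ, and in any Cobb-Douglas steady state s = (n+δ)·k/y = MPK·k/y = capital's share 0.36.

s_gold = 0.36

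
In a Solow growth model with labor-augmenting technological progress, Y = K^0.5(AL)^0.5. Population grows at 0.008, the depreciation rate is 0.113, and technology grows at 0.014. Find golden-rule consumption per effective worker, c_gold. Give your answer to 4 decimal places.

n + g + δ = 0.008 + 0.014 + 0.113 = 0.135.
Setting f'(k) = n+g+δ gives 0.5·k^(0.5−1) = 0.135, hence k_gold = (0.5/0.135)^(1/0.5) ≈ 13.7174.
y_gold = 13.7174^0.5 ≈ 3.7037.
c_gold = y_gold − (n+g+δ)·k_gold = 3.7037 − 0.135·13.7174 ≈ 1.8519.

c_gold ≈ 1.8519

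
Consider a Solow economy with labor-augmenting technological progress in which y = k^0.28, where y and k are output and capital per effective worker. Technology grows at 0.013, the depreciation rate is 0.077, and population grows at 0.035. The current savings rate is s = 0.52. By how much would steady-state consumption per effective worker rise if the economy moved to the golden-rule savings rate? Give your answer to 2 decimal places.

Δc ≈ 0.15

The effective depreciation rate is n + g + δ = 0.035 + 0.013 + 0.077 = 0.125.
Current steady state (s = 0.52): k* = (0.52/0.125)^(1/0.72) ≈ 7.2419, y* = 7.2419^0.28 ≈ 1.7408, c* = (1−0.52)·1.7408 ≈ 0.8356.
At the golden rule the marginal product of capital equals n+g+δ: 0.28·k^(0.28−1) = 0.125. Solving, k_gold = (0.28/0.125)^(1/0.72) ≈ 3.0652.
y_gold = 3.0652^0.28 ≈ 1.3684, c_gold = y_gold − 0.125·k_gold ≈ 0.9852.
Gain: Δc = 0.9852 − 0.8356 ≈ 0.1496.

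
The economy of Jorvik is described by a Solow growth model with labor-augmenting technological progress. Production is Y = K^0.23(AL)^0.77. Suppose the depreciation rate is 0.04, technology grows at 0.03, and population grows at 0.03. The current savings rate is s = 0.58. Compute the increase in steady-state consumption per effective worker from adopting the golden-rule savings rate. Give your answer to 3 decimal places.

Δc ≈ 0.277

Capital per effective worker breaks even when investment replaces (n + g + δ)·k; here n + g + δ = 0.1.
Current steady state (s = 0.58): k* = (0.58/0.1)^(1/0.77) ≈ 9.8054, y* = 9.8054^0.23 ≈ 1.6906, c* = (1−0.58)·1.6906 ≈ 0.7100.
At the golden rule the marginal product of capital equals n+g+δ: 0.23·k^(0.23−1) = 0.1. Solving, k_gold = (0.23/0.1)^(1/0.77) ≈ 2.9497.
y_gold = 2.9497^0.23 ≈ 1.2825, c_gold = y_gold − 0.1·k_gold ≈ 0.9875.
Gain: Δc = 0.9875 − 0.7100 ≈ 0.2775.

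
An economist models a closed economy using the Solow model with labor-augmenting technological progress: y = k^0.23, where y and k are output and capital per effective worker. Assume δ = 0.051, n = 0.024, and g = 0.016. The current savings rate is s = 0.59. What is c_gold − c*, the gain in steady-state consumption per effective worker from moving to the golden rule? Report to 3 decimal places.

Δc ≈ 0.299

Break-even investment rate: n + g + δ = 0.024 + 0.016 + 0.051 = 0.091.
Current steady state (s = 0.59): k* = (0.59/0.091)^(1/0.77) ≈ 11.3318, y* = 11.3318^0.23 ≈ 1.7478, c* = (1−0.59)·1.7478 ≈ 0.7166.
Setting f'(k) = n+g+δ gives 0.23·k^(0.23−1) = 0.091, hence k_gold = (0.23/0.091)^(1/0.77) ≈ 3.3340.
y_gold = 3.3340^0.23 ≈ 1.3191, c_gold = y_gold − 0.091·k_gold ≈ 1.0157.
Gain: Δc = 1.0157 − 0.7166 ≈ 0.2991.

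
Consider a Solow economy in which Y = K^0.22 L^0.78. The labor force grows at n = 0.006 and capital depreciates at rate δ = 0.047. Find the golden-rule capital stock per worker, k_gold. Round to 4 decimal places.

k_gold ≈ 6.2015

Break-even investment rate: n + δ = 0.006 + 0.047 = 0.053.
Maximizing c = f(k) − (n+δ)·k gives f'(k) = n+δ, i.e. 0.22·k^(0.22−1) = 0.053, so k_gold = (0.22/0.053)^(1/0.78) ≈ 6.2015.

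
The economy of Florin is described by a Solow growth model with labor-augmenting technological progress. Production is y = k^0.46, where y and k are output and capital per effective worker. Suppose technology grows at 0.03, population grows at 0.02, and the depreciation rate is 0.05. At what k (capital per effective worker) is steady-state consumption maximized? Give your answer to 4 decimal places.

The effective depreciation rate is n + g + δ = 0.02 + 0.03 + 0.05 = 0.1.
Setting f'(k) = n+g+δ gives 0.46·k^(0.46−1) = 0.1, hence k_gold = (0.46/0.1)^(1/0.54) ≈ 16.8783.

k_gold ≈ 16.8783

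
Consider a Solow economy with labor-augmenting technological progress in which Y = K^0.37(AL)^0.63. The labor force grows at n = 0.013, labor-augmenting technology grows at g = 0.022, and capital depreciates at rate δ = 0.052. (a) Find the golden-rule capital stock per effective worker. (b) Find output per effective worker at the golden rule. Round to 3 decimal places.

n + g + δ = 0.013 + 0.022 + 0.052 = 0.087.
Maximizing c = f(k) − (n+g+δ)·k gives f'(k) = n+g+δ, i.e. 0.37·k^(0.37−1) = 0.087, so k_gold = (0.37/0.087)^(1/0.63) ≈ 9.9520.
y_gold = 9.9520^0.37 ≈ 2.3401.

(a) k_gold ≈ 9.952; (b) y_gold ≈ 2.340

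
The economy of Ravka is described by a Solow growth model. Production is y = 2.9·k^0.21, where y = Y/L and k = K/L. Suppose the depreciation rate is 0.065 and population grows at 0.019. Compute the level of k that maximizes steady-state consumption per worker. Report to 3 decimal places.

k_gold ≈ 12.275

Break-even investment rate: n + δ = 0.019 + 0.065 = 0.084.
At the golden rule the marginal product of capital equals n+δ: 0.21·2.9·k^(0.21−1) = 0.084. Solving, k_gold = (0.21·2.9/0.084)^(1/0.79) ≈ 12.2754.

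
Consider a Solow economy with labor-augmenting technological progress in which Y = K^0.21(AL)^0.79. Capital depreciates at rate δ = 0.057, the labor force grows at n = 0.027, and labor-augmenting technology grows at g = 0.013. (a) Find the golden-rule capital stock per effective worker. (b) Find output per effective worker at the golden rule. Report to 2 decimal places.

(a) k_gold ≈ 2.66; (b) y_gold ≈ 1.23

Break-even investment rate: n + g + δ = 0.027 + 0.013 + 0.057 = 0.097.
At the golden rule the marginal product of capital equals n+g+δ: 0.21·k^(0.21−1) = 0.097. Solving, k_gold = (0.21/0.097)^(1/0.79) ≈ 2.6584.
y_gold = 2.6584^0.21 ≈ 1.2279.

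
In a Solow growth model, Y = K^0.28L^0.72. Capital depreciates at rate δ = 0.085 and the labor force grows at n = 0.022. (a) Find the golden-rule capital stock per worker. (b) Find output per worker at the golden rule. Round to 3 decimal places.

Capital per worker breaks even when investment replaces (n + δ)·k; here n + δ = 0.107.
Golden rule sets MPK = n+δ: 0.28·k^(0.28−1) = 0.107, so k_gold = (0.28/0.107)^(1/0.72) ≈ 3.8040.
y_gold = 3.8040^0.28 ≈ 1.4537.

(a) k_gold ≈ 3.804; (b) y_gold ≈ 1.454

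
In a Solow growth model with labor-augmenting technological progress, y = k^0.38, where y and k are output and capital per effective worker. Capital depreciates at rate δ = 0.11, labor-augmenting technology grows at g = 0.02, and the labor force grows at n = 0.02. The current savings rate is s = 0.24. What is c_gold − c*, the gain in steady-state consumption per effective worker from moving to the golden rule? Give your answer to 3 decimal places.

Break-even investment rate: n + g + δ = 0.02 + 0.02 + 0.11 = 0.15.
Current steady state (s = 0.24): k* = (0.24/0.15)^(1/0.62) ≈ 2.1342, y* = 2.1342^0.38 ≈ 1.3338, c* = (1−0.24)·1.3338 ≈ 1.0137.
Setting f'(k) = n+g+δ gives 0.38·k^(0.38−1) = 0.15, hence k_gold = (0.38/0.15)^(1/0.62) ≈ 4.4783.
y_gold = 4.4783^0.38 ≈ 1.7678, c_gold = y_gold − 0.15·k_gold ≈ 1.0960.
Gain: Δc = 1.0960 − 1.0137 ≈ 0.0823.

Δc ≈ 0.082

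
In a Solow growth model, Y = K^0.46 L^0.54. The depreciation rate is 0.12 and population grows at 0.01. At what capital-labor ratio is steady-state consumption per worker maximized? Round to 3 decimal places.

The effective depreciation rate is n + δ = 0.01 + 0.12 = 0.13.
Setting f'(k) = n+δ gives 0.46·k^(0.46−1) = 0.13, hence k_gold = (0.46/0.13)^(1/0.54) ≈ 10.3830.

k_gold ≈ 10.383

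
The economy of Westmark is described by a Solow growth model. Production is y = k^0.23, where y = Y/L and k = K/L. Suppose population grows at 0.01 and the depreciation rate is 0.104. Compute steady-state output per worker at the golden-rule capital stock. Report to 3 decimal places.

y_gold ≈ 1.233

The effective depreciation rate is n + δ = 0.01 + 0.104 = 0.114.
Maximizing c = f(k) − (n+δ)·k gives f'(k) = n+δ, i.e. 0.23·k^(0.23−1) = 0.114, so k_gold = (0.23/0.114)^(1/0.77) ≈ 2.4881.
Output: y_gold = k_gold^0.23 = 2.4881^0.23 ≈ 1.2332.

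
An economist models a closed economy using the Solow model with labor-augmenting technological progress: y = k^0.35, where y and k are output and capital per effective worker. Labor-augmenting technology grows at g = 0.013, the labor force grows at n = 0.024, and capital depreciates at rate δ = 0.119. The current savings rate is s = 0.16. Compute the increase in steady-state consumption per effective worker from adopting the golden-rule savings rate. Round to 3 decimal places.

The effective depreciation rate is n + g + δ = 0.024 + 0.013 + 0.119 = 0.156.
Current steady state (s = 0.16): k* = (0.16/0.156)^(1/0.65) ≈ 1.0397, y* = 1.0397^0.35 ≈ 1.0137, c* = (1−0.16)·1.0137 ≈ 0.8515.
Maximizing c = f(k) − (n+g+δ)·k gives f'(k) = n+g+δ, i.e. 0.35·k^(0.35−1) = 0.156, so k_gold = (0.35/0.156)^(1/0.65) ≈ 3.4667.
y_gold = 3.4667^0.35 ≈ 1.5451, c_gold = y_gold − 0.156·k_gold ≈ 1.0043.
Gain: Δc = 1.0043 − 0.8515 ≈ 0.1528.

Δc ≈ 0.153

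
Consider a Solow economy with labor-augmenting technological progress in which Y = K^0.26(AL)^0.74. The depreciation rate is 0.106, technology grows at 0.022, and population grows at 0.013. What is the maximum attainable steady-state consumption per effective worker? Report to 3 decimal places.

Capital per effective worker breaks even when investment replaces (n + g + δ)·k; here n + g + δ = 0.141.
Maximizing c = f(k) − (n+g+δ)·k gives f'(k) = n+g+δ, i.e. 0.26·k^(0.26−1) = 0.141, so k_gold = (0.26/0.141)^(1/0.74) ≈ 2.2863.
y_gold = 2.2863^0.26 ≈ 1.2399.
c_gold = y_gold − (n+g+δ)·k_gold = 1.2399 − 0.141·2.2863 ≈ 0.9175.

c_gold ≈ 0.917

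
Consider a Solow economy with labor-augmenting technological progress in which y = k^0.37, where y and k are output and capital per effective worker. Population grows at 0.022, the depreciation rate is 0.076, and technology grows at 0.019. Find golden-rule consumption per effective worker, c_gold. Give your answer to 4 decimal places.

c_gold ≈ 1.2388

Break-even investment rate: n + g + δ = 0.022 + 0.019 + 0.076 = 0.117.
Golden rule sets MPK = n+g+δ: 0.37·k^(0.37−1) = 0.117, so k_gold = (0.37/0.117)^(1/0.63) ≈ 6.2184.
y_gold = 6.2184^0.37 ≈ 1.9663.
c_gold = y_gold − (n+g+δ)·k_gold = 1.9663 − 0.117·6.2184 ≈ 1.2388.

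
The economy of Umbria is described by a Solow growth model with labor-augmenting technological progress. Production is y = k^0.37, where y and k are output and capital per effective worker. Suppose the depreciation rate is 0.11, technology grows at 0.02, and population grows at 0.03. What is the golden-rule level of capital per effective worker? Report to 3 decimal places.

Capital per effective worker breaks even when investment replaces (n + g + δ)·k; here n + g + δ = 0.16.
Golden rule sets MPK = n+g+δ: 0.37·k^(0.37−1) = 0.16, so k_gold = (0.37/0.16)^(1/0.63) ≈ 3.7836.

k_gold ≈ 3.784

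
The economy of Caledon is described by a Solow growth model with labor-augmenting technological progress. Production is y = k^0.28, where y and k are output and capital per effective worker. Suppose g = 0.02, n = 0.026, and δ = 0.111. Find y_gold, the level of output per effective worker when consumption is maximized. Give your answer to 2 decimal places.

y_gold ≈ 1.25

Capital per effective worker breaks even when investment replaces (n + g + δ)·k; here n + g + δ = 0.157.
At the golden rule the marginal product of capital equals n+g+δ: 0.28·k^(0.28−1) = 0.157. Solving, k_gold = (0.28/0.157)^(1/0.72) ≈ 2.2334.
Output: y_gold = k_gold^0.28 = 2.2334^0.28 ≈ 1.2523.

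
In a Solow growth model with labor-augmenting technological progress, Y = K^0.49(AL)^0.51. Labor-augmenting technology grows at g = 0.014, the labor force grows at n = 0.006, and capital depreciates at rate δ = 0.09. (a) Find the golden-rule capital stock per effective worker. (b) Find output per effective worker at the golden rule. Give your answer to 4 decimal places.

n + g + δ = 0.006 + 0.014 + 0.09 = 0.11.
Setting f'(k) = n+g+δ gives 0.49·k^(0.49−1) = 0.11, hence k_gold = (0.49/0.11)^(1/0.51) ≈ 18.7139.
y_gold = 18.7139^0.49 ≈ 4.2011.

(a) k_gold ≈ 18.7139; (b) y_gold ≈ 4.2011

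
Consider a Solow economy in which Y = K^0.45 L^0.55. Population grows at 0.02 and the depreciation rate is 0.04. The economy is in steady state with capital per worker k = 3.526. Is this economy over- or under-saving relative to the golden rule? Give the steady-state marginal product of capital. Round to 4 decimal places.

under-saving; MPK ≈ 0.2250

n + δ = 0.02 + 0.04 = 0.06.
MPK = 0.45·k^(0.45−1) = 0.45·3.526^(-0.55) ≈ 0.2250.
MPK > 0.06, so the economy is dynamically efficient (under-saving).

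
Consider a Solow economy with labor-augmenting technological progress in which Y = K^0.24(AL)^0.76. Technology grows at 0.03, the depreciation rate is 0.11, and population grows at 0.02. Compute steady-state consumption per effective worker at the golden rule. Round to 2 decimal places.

Break-even investment rate: n + g + δ = 0.02 + 0.03 + 0.11 = 0.16.
Setting f'(k) = n+g+δ gives 0.24·k^(0.24−1) = 0.16, hence k_gold = (0.24/0.16)^(1/0.76) ≈ 1.7049.
y_gold = 1.7049^0.24 ≈ 1.1366.
c_gold = y_gold − (n+g+δ)·k_gold = 1.1366 − 0.16·1.7049 ≈ 0.8638.

c_gold ≈ 0.86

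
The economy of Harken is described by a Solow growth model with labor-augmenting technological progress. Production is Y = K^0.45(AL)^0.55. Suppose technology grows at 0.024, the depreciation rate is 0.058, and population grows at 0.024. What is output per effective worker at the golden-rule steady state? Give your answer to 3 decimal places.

Capital per effective worker breaks even when investment replaces (n + g + δ)·k; here n + g + δ = 0.106.
Golden rule sets MPK = n+g+δ: 0.45·k^(0.45−1) = 0.106, so k_gold = (0.45/0.106)^(1/0.55) ≈ 13.8563.
Output: y_gold = k_gold^0.45 = 13.8563^0.45 ≈ 3.2639.

y_gold ≈ 3.264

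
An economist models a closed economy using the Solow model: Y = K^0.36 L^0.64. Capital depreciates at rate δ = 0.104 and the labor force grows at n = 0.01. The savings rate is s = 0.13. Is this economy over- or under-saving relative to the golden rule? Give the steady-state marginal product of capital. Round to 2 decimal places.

under-saving; MPK ≈ 0.32

n + δ = 0.01 + 0.104 = 0.114.
Steady-state k*: s·k^0.36 = 0.114·k gives k* = (0.13/0.114)^(1/0.64) ≈ 1.2278.
MPK = 0.36·1.2278^(-0.64) ≈ 0.3157.
MPK > n+δ = 0.114, so the economy is dynamically efficient (under-saving).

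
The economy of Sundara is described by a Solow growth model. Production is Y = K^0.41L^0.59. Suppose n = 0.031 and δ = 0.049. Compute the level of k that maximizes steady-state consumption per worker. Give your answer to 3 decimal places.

Break-even investment rate: n + δ = 0.031 + 0.049 = 0.08.
Golden rule sets MPK = n+δ: 0.41·k^(0.41−1) = 0.08, so k_gold = (0.41/0.08)^(1/0.59) ≈ 15.9541.

k_gold ≈ 15.954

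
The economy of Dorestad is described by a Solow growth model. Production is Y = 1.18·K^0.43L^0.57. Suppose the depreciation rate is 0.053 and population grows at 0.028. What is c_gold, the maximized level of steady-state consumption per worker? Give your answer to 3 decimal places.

c_gold ≈ 2.685

Capital per worker breaks even when investment replaces (n + δ)·k; here n + δ = 0.081.
Golden rule sets MPK = n+δ: 0.43·1.18·k^(0.43−1) = 0.081, so k_gold = (0.43·1.18/0.081)^(1/0.57) ≈ 25.0040.
y_gold = 1.18·25.0040^0.43 ≈ 4.7101.
c_gold = y_gold − (n+δ)·k_gold = 4.7101 − 0.081·25.0040 ≈ 2.6847.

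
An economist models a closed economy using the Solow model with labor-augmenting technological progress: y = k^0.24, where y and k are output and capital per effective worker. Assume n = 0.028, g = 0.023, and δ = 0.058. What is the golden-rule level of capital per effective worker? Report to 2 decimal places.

k_gold ≈ 2.83

Capital per effective worker breaks even when investment replaces (n + g + δ)·k; here n + g + δ = 0.109.
Golden rule sets MPK = n+g+δ: 0.24·k^(0.24−1) = 0.109, so k_gold = (0.24/0.109)^(1/0.76) ≈ 2.8251.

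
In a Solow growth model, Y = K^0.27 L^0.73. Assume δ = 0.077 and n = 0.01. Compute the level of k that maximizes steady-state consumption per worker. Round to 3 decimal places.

k_gold ≈ 4.718

The effective depreciation rate is n + δ = 0.01 + 0.077 = 0.087.
At the golden rule the marginal product of capital equals n+δ: 0.27·k^(0.27−1) = 0.087. Solving, k_gold = (0.27/0.087)^(1/0.73) ≈ 4.7180.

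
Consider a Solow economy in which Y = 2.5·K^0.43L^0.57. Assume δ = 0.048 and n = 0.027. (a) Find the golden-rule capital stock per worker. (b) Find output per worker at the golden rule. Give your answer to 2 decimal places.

(a) k_gold ≈ 106.83; (b) y_gold ≈ 18.63

Capital per worker breaks even when investment replaces (n + δ)·k; here n + δ = 0.075.
Golden rule sets MPK = n+δ: 0.43·2.5·k^(0.43−1) = 0.075, so k_gold = (0.43·2.5/0.075)^(1/0.57) ≈ 106.8266.
y_gold = 2.5·106.8266^0.43 ≈ 18.6325.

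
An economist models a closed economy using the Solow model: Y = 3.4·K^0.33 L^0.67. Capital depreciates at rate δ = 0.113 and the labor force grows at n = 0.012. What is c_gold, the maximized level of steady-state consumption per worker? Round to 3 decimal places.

c_gold ≈ 6.714

Capital per worker breaks even when investment replaces (n + δ)·k; here n + δ = 0.125.
Golden rule sets MPK = n+δ: 0.33·3.4·k^(0.33−1) = 0.125, so k_gold = (0.33·3.4/0.125)^(1/0.67) ≈ 26.4552.
y_gold = 3.4·26.4552^0.33 ≈ 10.0209.
c_gold = y_gold − (n+δ)·k_gold = 10.0209 − 0.125·26.4552 ≈ 6.7140.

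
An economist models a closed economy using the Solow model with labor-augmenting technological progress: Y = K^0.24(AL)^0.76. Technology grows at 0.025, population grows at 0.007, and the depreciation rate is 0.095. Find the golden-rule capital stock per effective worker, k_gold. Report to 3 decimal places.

k_gold ≈ 2.310

The effective depreciation rate is n + g + δ = 0.007 + 0.025 + 0.095 = 0.127.
Golden rule sets MPK = n+g+δ: 0.24·k^(0.24−1) = 0.127, so k_gold = (0.24/0.127)^(1/0.76) ≈ 2.3104.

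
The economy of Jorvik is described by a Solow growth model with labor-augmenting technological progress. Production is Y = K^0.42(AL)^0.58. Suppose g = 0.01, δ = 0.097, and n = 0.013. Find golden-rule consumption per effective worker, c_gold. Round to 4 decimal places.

c_gold ≈ 1.4368

The effective depreciation rate is n + g + δ = 0.013 + 0.01 + 0.097 = 0.12.
Golden rule sets MPK = n+g+δ: 0.42·k^(0.42−1) = 0.12, so k_gold = (0.42/0.12)^(1/0.58) ≈ 8.6706.
y_gold = 8.6706^0.42 ≈ 2.4773.
c_gold = y_gold − (n+g+δ)·k_gold = 2.4773 − 0.12·8.6706 ≈ 1.4368.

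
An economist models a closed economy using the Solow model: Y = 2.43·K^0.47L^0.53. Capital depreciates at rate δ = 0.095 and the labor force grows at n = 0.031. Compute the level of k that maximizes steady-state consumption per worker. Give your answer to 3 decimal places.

Break-even investment rate: n + δ = 0.031 + 0.095 = 0.126.
Golden rule sets MPK = n+δ: 0.47·2.43·k^(0.47−1) = 0.126, so k_gold = (0.47·2.43/0.126)^(1/0.53) ≈ 64.0162.

k_gold ≈ 64.016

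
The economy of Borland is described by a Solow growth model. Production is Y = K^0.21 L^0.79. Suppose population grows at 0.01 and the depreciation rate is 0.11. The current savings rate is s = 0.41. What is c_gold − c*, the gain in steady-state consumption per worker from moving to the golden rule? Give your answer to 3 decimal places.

Δc ≈ 0.099

Break-even investment rate: n + δ = 0.01 + 0.11 = 0.12.
Current steady state (s = 0.41): k* = (0.41/0.12)^(1/0.79) ≈ 4.7364, y* = 4.7364^0.21 ≈ 1.3863, c* = (1−0.41)·1.3863 ≈ 0.8179.
At the golden rule the marginal product of capital equals n+δ: 0.21·k^(0.21−1) = 0.12. Solving, k_gold = (0.21/0.12)^(1/0.79) ≈ 2.0307.
y_gold = 2.0307^0.21 ≈ 1.1604, c_gold = y_gold − 0.12·k_gold ≈ 0.9167.
Gain: Δc = 0.9167 − 0.8179 ≈ 0.0988.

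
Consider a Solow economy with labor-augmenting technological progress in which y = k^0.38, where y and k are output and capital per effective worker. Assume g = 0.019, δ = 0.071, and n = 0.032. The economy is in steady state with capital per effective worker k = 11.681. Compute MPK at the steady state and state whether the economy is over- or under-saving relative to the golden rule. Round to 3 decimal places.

Capital per effective worker breaks even when investment replaces (n + g + δ)·k; here n + g + δ = 0.122.
MPK = 0.38·k^(0.38−1) = 0.38·11.681^(-0.62) ≈ 0.0828.
MPK < 0.122, so the economy is dynamically inefficient (over-saving).

over-saving; MPK ≈ 0.083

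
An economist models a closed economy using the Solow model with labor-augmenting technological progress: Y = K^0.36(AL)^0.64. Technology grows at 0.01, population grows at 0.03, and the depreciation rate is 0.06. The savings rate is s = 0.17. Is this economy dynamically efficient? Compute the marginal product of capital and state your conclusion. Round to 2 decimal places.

The effective depreciation rate is n + g + δ = 0.03 + 0.01 + 0.06 = 0.1.
Steady-state k*: s·k^0.36 = 0.1·k gives k* = (0.17/0.1)^(1/0.64) ≈ 2.2913.
MPK = 0.36·2.2913^(-0.64) ≈ 0.2118.
MPK > n+g+δ = 0.1, so the economy is dynamically efficient (under-saving).

dynamically efficient; MPK ≈ 0.21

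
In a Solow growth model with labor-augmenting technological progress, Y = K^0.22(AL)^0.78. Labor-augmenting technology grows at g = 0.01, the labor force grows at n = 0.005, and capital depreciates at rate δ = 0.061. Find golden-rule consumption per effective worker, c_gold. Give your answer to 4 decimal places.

c_gold ≈ 1.0527

The effective depreciation rate is n + g + δ = 0.005 + 0.01 + 0.061 = 0.076.
At the golden rule the marginal product of capital equals n+g+δ: 0.22·k^(0.22−1) = 0.076. Solving, k_gold = (0.22/0.076)^(1/0.78) ≈ 3.9067.
y_gold = 3.9067^0.22 ≈ 1.3496.
c_gold = y_gold − (n+g+δ)·k_gold = 1.3496 − 0.076·3.9067 ≈ 1.0527.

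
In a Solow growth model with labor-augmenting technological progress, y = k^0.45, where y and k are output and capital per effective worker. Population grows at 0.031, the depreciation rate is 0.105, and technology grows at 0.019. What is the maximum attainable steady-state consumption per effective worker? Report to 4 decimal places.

Break-even investment rate: n + g + δ = 0.031 + 0.019 + 0.105 = 0.155.
Maximizing c = f(k) − (n+g+δ)·k gives f'(k) = n+g+δ, i.e. 0.45·k^(0.45−1) = 0.155, so k_gold = (0.45/0.155)^(1/0.55) ≈ 6.9439.
y_gold = 6.9439^0.45 ≈ 2.3918.
c_gold = y_gold − (n+g+δ)·k_gold = 2.3918 − 0.155·6.9439 ≈ 1.3155.

c_gold ≈ 1.3155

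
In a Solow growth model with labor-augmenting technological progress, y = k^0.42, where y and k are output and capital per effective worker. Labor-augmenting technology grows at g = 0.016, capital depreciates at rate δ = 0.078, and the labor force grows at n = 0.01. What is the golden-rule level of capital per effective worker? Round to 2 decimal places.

k_gold ≈ 11.10

Break-even investment rate: n + g + δ = 0.01 + 0.016 + 0.078 = 0.104.
Golden rule sets MPK = n+g+δ: 0.42·k^(0.42−1) = 0.104, so k_gold = (0.42/0.104)^(1/0.58) ≈ 11.0969.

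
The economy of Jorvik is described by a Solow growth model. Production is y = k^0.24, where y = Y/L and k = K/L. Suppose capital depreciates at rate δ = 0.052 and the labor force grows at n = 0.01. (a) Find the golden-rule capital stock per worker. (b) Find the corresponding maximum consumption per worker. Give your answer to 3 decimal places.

(a) k_gold ≈ 5.935; (b) c_gold ≈ 1.165

Capital per worker breaks even when investment replaces (n + δ)·k; here n + δ = 0.062.
Maximizing c = f(k) − (n+δ)·k gives f'(k) = n+δ, i.e. 0.24·k^(0.24−1) = 0.062, so k_gold = (0.24/0.062)^(1/0.76) ≈ 5.9354.
y_gold = 5.9354^0.24 ≈ 1.5333; c_gold = y_gold − 0.062·k_gold ≈ 1.1653.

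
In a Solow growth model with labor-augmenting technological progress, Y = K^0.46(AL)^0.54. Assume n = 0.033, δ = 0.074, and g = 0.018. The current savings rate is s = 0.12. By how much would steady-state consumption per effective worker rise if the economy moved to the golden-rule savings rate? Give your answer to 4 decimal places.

Δc ≈ 0.7884

The effective depreciation rate is n + g + δ = 0.033 + 0.018 + 0.074 = 0.125.
Current steady state (s = 0.12): k* = (0.12/0.125)^(1/0.54) ≈ 0.9272, y* = 0.9272^0.46 ≈ 0.9658, c* = (1−0.12)·0.9658 ≈ 0.8499.
Setting f'(k) = n+g+δ gives 0.46·k^(0.46−1) = 0.125, hence k_gold = (0.46/0.125)^(1/0.54) ≈ 11.1652.
y_gold = 11.1652^0.46 ≈ 3.0340, c_gold = y_gold − 0.125·k_gold ≈ 1.6384.
Gain: Δc = 1.6384 − 0.8499 ≈ 0.7884.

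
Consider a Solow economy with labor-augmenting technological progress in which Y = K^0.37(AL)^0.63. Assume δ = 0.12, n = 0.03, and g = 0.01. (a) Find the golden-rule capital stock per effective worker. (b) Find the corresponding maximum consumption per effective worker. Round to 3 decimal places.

n + g + δ = 0.03 + 0.01 + 0.12 = 0.16.
Golden rule sets MPK = n+g+δ: 0.37·k^(0.37−1) = 0.16, so k_gold = (0.37/0.16)^(1/0.63) ≈ 3.7836.
y_gold = 3.7836^0.37 ≈ 1.6362; c_gold = y_gold − 0.16·k_gold ≈ 1.0308.

(a) k_gold ≈ 3.784; (b) c_gold ≈ 1.031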